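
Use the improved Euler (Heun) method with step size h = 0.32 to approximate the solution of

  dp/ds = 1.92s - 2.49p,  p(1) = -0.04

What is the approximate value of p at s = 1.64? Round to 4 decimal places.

0.8190

Heun: k1 = f(s_n, p_n); k2 = f(s_n + h, p_n + h·k1); p_{n+1} = p_n + (h/2)·(k1 + k2).
s=1.000000, p=-0.040000:
  k1 = f(1.000000, -0.040000) = 2.019600
  k2 = f(1.320000, 0.606272) = 1.024783
  p ← -0.040000 + (0.32/2)·(2.019600 + 1.024783) = 0.447101
s=1.320000, p=0.447101:
  k1 = f(1.320000, 0.447101) = 1.421118
  k2 = f(1.640000, 0.901859) = 0.903171
  p ← 0.447101 + (0.32/2)·(1.421118 + 0.903171) = 0.818987
p(1.64) ≈ 0.8190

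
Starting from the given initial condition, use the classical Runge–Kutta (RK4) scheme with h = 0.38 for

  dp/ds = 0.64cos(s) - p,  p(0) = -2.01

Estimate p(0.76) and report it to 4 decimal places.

RK4: k1 = f(s_n, p_n); k2 = f(s_n + h/2, p_n + (h/2)·k1); k3 = f(s_n + h/2, p_n + (h/2)·k2); k4 = f(s_n + h, p_n + h·k3); p_{n+1} = p_n + (h/6)·(k1 + 2k2 + 2k3 + k4).
s=0.000000, p=-2.010000:
  k1 = f(0.000000, -2.010000) = 2.650000
  k2 = f(0.190000, -1.506500) = 2.134983
  k3 = f(0.190000, -1.604353) = 2.232836
  k4 = f(0.380000, -1.161522) = 1.755868
  p ← -2.010000 + (0.38/6)·(k1 + 2k2 + 2k3 + k4) = -1.177705
s=0.380000, p=-1.177705:
  k1 = f(0.380000, -1.177705) = 1.772050
  k2 = f(0.570000, -0.841015) = 1.379832
  k3 = f(0.570000, -0.915537) = 1.454353
  k4 = f(0.760000, -0.625050) = 1.088945
  p ← -1.177705 + (0.38/6)·(k1 + 2k2 + 2k3 + k4) = -0.637512
p(0.76) ≈ -0.6375

-0.6375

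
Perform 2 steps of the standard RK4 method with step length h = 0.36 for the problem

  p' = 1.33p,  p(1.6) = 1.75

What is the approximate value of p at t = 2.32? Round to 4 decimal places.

RK4: k1 = f(t_n, p_n); k2 = f(t_n + h/2, p_n + (h/2)·k1); k3 = f(t_n + h/2, p_n + (h/2)·k2); k4 = f(t_n + h, p_n + h·k3); p_{n+1} = p_n + (h/6)·(k1 + 2k2 + 2k3 + k4).
t=1.600000, p=1.750000:
  k1 = f(1.600000, 1.750000) = 2.327500
  k2 = f(1.780000, 2.168950) = 2.884704
  k3 = f(1.780000, 2.269247) = 3.018098
  k4 = f(1.960000, 2.836515) = 3.772565
  p ← 1.750000 + (0.36/6)·(k1 + 2k2 + 2k3 + k4) = 2.824340
t=1.960000, p=2.824340:
  k1 = f(1.960000, 2.824340) = 3.756372
  k2 = f(2.140000, 3.500487) = 4.655648
  k3 = f(2.140000, 3.662357) = 4.870934
  k4 = f(2.320000, 4.577876) = 6.088576
  p ← 2.824340 + (0.36/6)·(k1 + 2k2 + 2k3 + k4) = 4.558227
p(2.32) ≈ 4.5582

4.5582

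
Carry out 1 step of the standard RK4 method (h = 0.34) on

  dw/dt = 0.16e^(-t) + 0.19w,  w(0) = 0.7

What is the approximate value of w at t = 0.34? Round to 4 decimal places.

0.7944

RK4: k1 = f(t_n, w_n); k2 = f(t_n + h/2, w_n + (h/2)·k1); k3 = f(t_n + h/2, w_n + (h/2)·k2); k4 = f(t_n + h, w_n + h·k3); w_{n+1} = w_n + (h/6)·(k1 + 2k2 + 2k3 + k4).
t=0.000000, w=0.700000:
  k1 = f(0.000000, 0.700000) = 0.293000
  k2 = f(0.170000, 0.749810) = 0.277450
  k3 = f(0.170000, 0.747167) = 0.276948
  k4 = f(0.340000, 0.794162) = 0.264774
  w ← 0.700000 + (0.34/6)·(k1 + 2k2 + 2k3 + k4) = 0.794439
w(0.34) ≈ 0.7944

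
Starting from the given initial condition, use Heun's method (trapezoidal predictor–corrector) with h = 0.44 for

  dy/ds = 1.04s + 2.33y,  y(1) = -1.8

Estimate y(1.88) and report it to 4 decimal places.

-8.5914

Heun: k1 = f(s_n, y_n); k2 = f(s_n + h, y_n + h·k1); y_{n+1} = y_n + (h/2)·(k1 + k2).
s=1.000000, y=-1.800000:
  k1 = f(1.000000, -1.800000) = -3.154000
  k2 = f(1.440000, -3.187760) = -5.929881
  y ← -1.800000 + (0.44/2)·(-3.154000 + (-5.929881)) = -3.798454
s=1.440000, y=-3.798454:
  k1 = f(1.440000, -3.798454) = -7.352797
  k2 = f(1.880000, -7.033685) = -14.433285
  y ← -3.798454 + (0.44/2)·(-7.352797 + (-14.433285)) = -8.591392
y(1.88) ≈ -8.5914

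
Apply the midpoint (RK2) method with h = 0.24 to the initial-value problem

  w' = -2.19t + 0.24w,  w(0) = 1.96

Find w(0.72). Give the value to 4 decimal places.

1.7318

Midpoint: k1 = f(t_n, w_n); k2 = f(t_n + h/2, w_n + (h/2)·k1); w_{n+1} = w_n + h·k2.
t=0.000000, w=1.960000:
  k1 = f(0.000000, 1.960000) = 0.470400
  k2 = f(0.120000, 2.016448) = 0.221148
  w ← 1.960000 + 0.24·0.221148 = 2.013075
t=0.240000, w=2.013075:
  k1 = f(0.240000, 2.013075) = -0.042462
  k2 = f(0.360000, 2.007980) = -0.306485
  w ← 2.013075 + 0.24·(-0.306485) = 1.939519
t=0.480000, w=1.939519:
  k1 = f(0.480000, 1.939519) = -0.585715
  k2 = f(0.600000, 1.869233) = -0.865384
  w ← 1.939519 + 0.24·(-0.865384) = 1.731827
w(0.72) ≈ 1.7318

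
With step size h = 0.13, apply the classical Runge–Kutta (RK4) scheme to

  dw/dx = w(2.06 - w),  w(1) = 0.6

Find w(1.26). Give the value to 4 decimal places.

0.8497

RK4: k1 = f(x_n, w_n); k2 = f(x_n + h/2, w_n + (h/2)·k1); k3 = f(x_n + h/2, w_n + (h/2)·k2); k4 = f(x_n + h, w_n + h·k3); w_{n+1} = w_n + (h/6)·(k1 + 2k2 + 2k3 + k4).
x=1.000000, w=0.600000:
  k1 = f(1.000000, 0.600000) = 0.876000
  k2 = f(1.065000, 0.656940) = 0.921726
  k3 = f(1.065000, 0.659912) = 0.923935
  k4 = f(1.130000, 0.720112) = 0.964869
  w ← 0.600000 + (0.13/6)·(k1 + 2k2 + 2k3 + k4) = 0.719864
x=1.130000, w=0.719864:
  k1 = f(1.130000, 0.719864) = 0.964716
  k2 = f(1.195000, 0.782571) = 0.999679
  k3 = f(1.195000, 0.784843) = 1.000798
  k4 = f(1.260000, 0.849968) = 1.028488
  w ← 0.719864 + (0.13/6)·(k1 + 2k2 + 2k3 + k4) = 0.849738
w(1.26) ≈ 0.8497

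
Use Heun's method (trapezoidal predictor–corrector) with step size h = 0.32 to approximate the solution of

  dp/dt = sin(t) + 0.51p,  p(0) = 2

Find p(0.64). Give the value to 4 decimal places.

Heun: k1 = f(t_n, p_n); k2 = f(t_n + h, p_n + h·k1); p_{n+1} = p_n + (h/2)·(k1 + k2).
t=0.000000, p=2.000000:
  k1 = f(0.000000, 2.000000) = 1.020000
  k2 = f(0.320000, 2.326400) = 1.501031
  p ← 2.000000 + (0.32/2)·(1.020000 + 1.501031) = 2.403365
t=0.320000, p=2.403365:
  k1 = f(0.320000, 2.403365) = 1.540283
  k2 = f(0.640000, 2.896255) = 2.074286
  p ← 2.403365 + (0.32/2)·(1.540283 + 2.074286) = 2.981696
p(0.64) ≈ 2.9817

2.9817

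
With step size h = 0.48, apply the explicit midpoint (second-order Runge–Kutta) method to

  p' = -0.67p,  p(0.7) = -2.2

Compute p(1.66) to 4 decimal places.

Midpoint: k1 = f(t_n, p_n); k2 = f(t_n + h/2, p_n + (h/2)·k1); p_{n+1} = p_n + h·k2.
t=0.700000, p=-2.200000:
  k1 = f(0.700000, -2.200000) = 1.474000
  k2 = f(0.940000, -1.846240) = 1.236981
  p ← -2.200000 + 0.48·1.236981 = -1.606249
t=1.180000, p=-1.606249:
  k1 = f(1.180000, -1.606249) = 1.076187
  k2 = f(1.420000, -1.347964) = 0.903136
  p ← -1.606249 + 0.48·0.903136 = -1.172744
p(1.66) ≈ -1.1727

-1.1727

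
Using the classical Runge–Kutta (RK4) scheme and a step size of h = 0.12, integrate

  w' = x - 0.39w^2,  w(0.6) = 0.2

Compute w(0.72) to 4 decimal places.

RK4: k1 = f(x_n, w_n); k2 = f(x_n + h/2, w_n + (h/2)·k1); k3 = f(x_n + h/2, w_n + (h/2)·k2); k4 = f(x_n + h, w_n + h·k3); w_{n+1} = w_n + (h/6)·(k1 + 2k2 + 2k3 + k4).
x=0.600000, w=0.200000:
  k1 = f(0.600000, 0.200000) = 0.584400
  k2 = f(0.660000, 0.235064) = 0.638451
  k3 = f(0.660000, 0.238307) = 0.637852
  k4 = f(0.720000, 0.276542) = 0.690175
  w ← 0.200000 + (0.12/6)·(k1 + 2k2 + 2k3 + k4) = 0.276544
w(0.72) ≈ 0.2765

0.2765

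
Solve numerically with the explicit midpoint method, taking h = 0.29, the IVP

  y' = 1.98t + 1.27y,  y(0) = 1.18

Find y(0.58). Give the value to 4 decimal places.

2.8337

Midpoint: k1 = f(t_n, y_n); k2 = f(t_n + h/2, y_n + (h/2)·k1); y_{n+1} = y_n + h·k2.
t=0.000000, y=1.180000:
  k1 = f(0.000000, 1.180000) = 1.498600
  k2 = f(0.145000, 1.397297) = 2.061667
  y ← 1.180000 + 0.29·2.061667 = 1.777883
t=0.290000, y=1.777883:
  k1 = f(0.290000, 1.777883) = 2.832112
  k2 = f(0.435000, 2.188540) = 3.640745
  y ← 1.777883 + 0.29·3.640745 = 2.833700
y(0.58) ≈ 2.8337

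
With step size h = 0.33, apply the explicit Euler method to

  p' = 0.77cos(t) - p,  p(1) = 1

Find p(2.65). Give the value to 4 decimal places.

-0.0716

Euler: p_{n+1} = p_n + h·f(t_n, p_n).
t=1.000000, p=1.000000: f=-0.583967 → p ← 1.000000 + 0.33·(-0.583967) = 0.807291
t=1.330000, p=0.807291: f=-0.623664 → p ← 0.807291 + 0.33·(-0.623664) = 0.601482
t=1.660000, p=0.601482: f=-0.670077 → p ← 0.601482 + 0.33·(-0.670077) = 0.380356
t=1.990000, p=0.380356: f=-0.693772 → p ← 0.380356 + 0.33·(-0.693772) = 0.151411
t=2.320000, p=0.151411: f=-0.675824 → p ← 0.151411 + 0.33·(-0.675824) = -0.071611
p(2.65) ≈ -0.0716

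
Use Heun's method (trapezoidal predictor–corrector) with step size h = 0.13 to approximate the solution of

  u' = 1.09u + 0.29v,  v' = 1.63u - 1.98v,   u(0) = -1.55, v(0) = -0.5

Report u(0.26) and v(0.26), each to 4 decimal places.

Heun on (u,v): k1 = f(x_n, state_n); k2 = f(x_n + h, state_n + h·k1); state_{n+1} = state_n + (h/2)·(k1 + k2).
0.000000: (-1.550000, -0.500000)
  k1 = (-1.834500, -1.536500)
  predictor → (-1.788485, -0.699745)
  k2 = (-2.152375, -1.529735)
  → (-1.809147, -0.699305)
0.130000: (-1.809147, -0.699305)
  k1 = (-2.174769, -1.564285)
  predictor → (-2.091867, -0.902662)
  k2 = (-2.541907, -1.622471)
  → (-2.115731, -0.906444)
(u(0.26), v(0.26)) ≈ (-2.1157, -0.9064)

-2.1157, -0.9064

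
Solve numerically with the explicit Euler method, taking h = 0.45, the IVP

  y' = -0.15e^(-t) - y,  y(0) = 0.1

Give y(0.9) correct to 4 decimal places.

Euler: y_{n+1} = y_n + h·f(t_n, y_n).
t=0.000000, y=0.100000: f=-0.250000 → y ← 0.100000 + 0.45·(-0.250000) = -0.012500
t=0.450000, y=-0.012500: f=-0.083144 → y ← -0.012500 + 0.45·(-0.083144) = -0.049915
y(0.9) ≈ -0.0499

-0.0499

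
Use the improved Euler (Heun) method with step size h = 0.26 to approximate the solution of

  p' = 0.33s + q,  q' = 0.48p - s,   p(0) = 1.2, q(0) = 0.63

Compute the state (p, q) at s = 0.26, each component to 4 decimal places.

1.3944, 0.7562

Heun on (p,q): k1 = f(s_n, state_n); k2 = f(s_n + h, state_n + h·k1); state_{n+1} = state_n + (h/2)·(k1 + k2).
0.000000: (1.200000, 0.630000)
  k1 = (0.630000, 0.576000)
  predictor → (1.363800, 0.779760)
  k2 = (0.865560, 0.394624)
  → (1.394423, 0.756181)
(p(0.26), q(0.26)) ≈ (1.3944, 0.7562)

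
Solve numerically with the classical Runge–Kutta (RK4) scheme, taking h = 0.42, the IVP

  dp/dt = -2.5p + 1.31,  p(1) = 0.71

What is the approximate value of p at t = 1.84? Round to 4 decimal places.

0.5480

RK4: k1 = f(t_n, p_n); k2 = f(t_n + h/2, p_n + (h/2)·k1); k3 = f(t_n + h/2, p_n + (h/2)·k2); k4 = f(t_n + h, p_n + h·k3); p_{n+1} = p_n + (h/6)·(k1 + 2k2 + 2k3 + k4).
t=1.000000, p=0.710000:
  k1 = f(1.000000, 0.710000) = -0.465000
  k2 = f(1.210000, 0.612350) = -0.220875
  k3 = f(1.210000, 0.663616) = -0.349041
  k4 = f(1.420000, 0.563403) = -0.098507
  p ← 0.710000 + (0.42/6)·(k1 + 2k2 + 2k3 + k4) = 0.590766
t=1.420000, p=0.590766:
  k1 = f(1.420000, 0.590766) = -0.166916
  k2 = f(1.630000, 0.555714) = -0.079285
  k3 = f(1.630000, 0.574116) = -0.125291
  k4 = f(1.840000, 0.538144) = -0.035360
  p ← 0.590766 + (0.42/6)·(k1 + 2k2 + 2k3 + k4) = 0.547966
p(1.84) ≈ 0.5480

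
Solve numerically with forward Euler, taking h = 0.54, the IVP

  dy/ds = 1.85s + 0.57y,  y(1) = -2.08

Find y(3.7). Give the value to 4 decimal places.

8.5400

Euler: y_{n+1} = y_n + h·f(s_n, y_n).
s=1.000000, y=-2.080000: f=0.664400 → y ← -2.080000 + 0.54·0.664400 = -1.721224
s=1.540000, y=-1.721224: f=1.867902 → y ← -1.721224 + 0.54·1.867902 = -0.712557
s=2.080000, y=-0.712557: f=3.441843 → y ← -0.712557 + 0.54·3.441843 = 1.146038
s=2.620000, y=1.146038: f=5.500242 → y ← 1.146038 + 0.54·5.500242 = 4.116169
s=3.160000, y=4.116169: f=8.192216 → y ← 4.116169 + 0.54·8.192216 = 8.539966
y(3.7) ≈ 8.5400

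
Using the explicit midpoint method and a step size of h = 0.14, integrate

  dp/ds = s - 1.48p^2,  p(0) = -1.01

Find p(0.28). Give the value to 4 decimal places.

Midpoint: k1 = f(s_n, p_n); k2 = f(s_n + h/2, p_n + (h/2)·k1); p_{n+1} = p_n + h·k2.
s=0.000000, p=-1.010000:
  k1 = f(0.000000, -1.010000) = -1.509748
  k2 = f(0.070000, -1.115682) = -1.772226
  p ← -1.010000 + 0.14·(-1.772226) = -1.258112
s=0.140000, p=-1.258112:
  k1 = f(0.140000, -1.258112) = -2.202610
  k2 = f(0.210000, -1.412294) = -2.741971
  p ← -1.258112 + 0.14·(-2.741971) = -1.641988
p(0.28) ≈ -1.6420

-1.6420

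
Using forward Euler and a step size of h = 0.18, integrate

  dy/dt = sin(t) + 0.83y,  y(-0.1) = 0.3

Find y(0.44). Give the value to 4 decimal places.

Euler: y_{n+1} = y_n + h·f(t_n, y_n).
t=-0.100000, y=0.300000: f=0.149167 → y ← 0.300000 + 0.18·0.149167 = 0.326850
t=0.080000, y=0.326850: f=0.351200 → y ← 0.326850 + 0.18·0.351200 = 0.390066
t=0.260000, y=0.390066: f=0.580835 → y ← 0.390066 + 0.18·0.580835 = 0.494616
y(0.44) ≈ 0.4946

0.4946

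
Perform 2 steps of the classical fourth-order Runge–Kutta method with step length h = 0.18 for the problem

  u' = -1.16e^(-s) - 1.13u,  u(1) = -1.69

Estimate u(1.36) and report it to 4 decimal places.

RK4: k1 = f(s_n, u_n); k2 = f(s_n + h/2, u_n + (h/2)·k1); k3 = f(s_n + h/2, u_n + (h/2)·k2); k4 = f(s_n + h, u_n + h·k3); u_{n+1} = u_n + (h/6)·(k1 + 2k2 + 2k3 + k4).
s=1.000000, u=-1.690000:
  k1 = f(1.000000, -1.690000) = 1.482960
  k2 = f(1.090000, -1.556534) = 1.368872
  k3 = f(1.090000, -1.566802) = 1.380475
  k4 = f(1.180000, -1.441515) = 1.272468
  u ← -1.690000 + (0.18/6)·(k1 + 2k2 + 2k3 + k4) = -1.442376
s=1.180000, u=-1.442376:
  k1 = f(1.180000, -1.442376) = 1.273442
  k2 = f(1.270000, -1.327767) = 1.174612
  k3 = f(1.270000, -1.336661) = 1.184663
  k4 = f(1.360000, -1.229137) = 1.091198
  u ← -1.442376 + (0.18/6)·(k1 + 2k2 + 2k3 + k4) = -1.229881
u(1.36) ≈ -1.2299

-1.2299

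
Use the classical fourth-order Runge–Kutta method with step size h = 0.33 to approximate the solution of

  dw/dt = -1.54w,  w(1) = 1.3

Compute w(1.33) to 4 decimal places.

RK4: k1 = f(t_n, w_n); k2 = f(t_n + h/2, w_n + (h/2)·k1); k3 = f(t_n + h/2, w_n + (h/2)·k2); k4 = f(t_n + h, w_n + h·k3); w_{n+1} = w_n + (h/6)·(k1 + 2k2 + 2k3 + k4).
t=1.000000, w=1.300000:
  k1 = f(1.000000, 1.300000) = -2.002000
  k2 = f(1.165000, 0.969670) = -1.493292
  k3 = f(1.165000, 1.053607) = -1.622555
  k4 = f(1.330000, 0.764557) = -1.177418
  w ← 1.300000 + (0.33/6)·(k1 + 2k2 + 2k3 + k4) = 0.782389
w(1.33) ≈ 0.7824

0.7824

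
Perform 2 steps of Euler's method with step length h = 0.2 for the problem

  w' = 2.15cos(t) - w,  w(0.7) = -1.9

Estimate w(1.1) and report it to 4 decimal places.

Euler: w_{n+1} = w_n + h·f(t_n, w_n).
t=0.700000, w=-1.900000: f=3.544411 → w ← -1.900000 + 0.2·3.544411 = -1.191118
t=0.900000, w=-1.191118: f=2.527579 → w ← -1.191118 + 0.2·2.527579 = -0.685602
w(1.1) ≈ -0.6856

-0.6856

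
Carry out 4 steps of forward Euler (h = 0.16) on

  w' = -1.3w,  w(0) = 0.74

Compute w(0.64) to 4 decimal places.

0.2912

Euler: w_{n+1} = w_n + h·f(t_n, w_n).
t=0.000000, w=0.740000: f=-0.962000 → w ← 0.740000 + 0.16·(-0.962000) = 0.586080
t=0.160000, w=0.586080: f=-0.761904 → w ← 0.586080 + 0.16·(-0.761904) = 0.464175
t=0.320000, w=0.464175: f=-0.603428 → w ← 0.464175 + 0.16·(-0.603428) = 0.367627
t=0.480000, w=0.367627: f=-0.477915 → w ← 0.367627 + 0.16·(-0.477915) = 0.291160
w(0.64) ≈ 0.2912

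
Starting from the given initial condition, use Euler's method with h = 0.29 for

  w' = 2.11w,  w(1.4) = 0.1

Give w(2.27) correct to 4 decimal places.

0.4188

Euler: w_{n+1} = w_n + h·f(t_n, w_n).
t=1.400000, w=0.100000: f=0.211000 → w ← 0.100000 + 0.29·0.211000 = 0.161190
t=1.690000, w=0.161190: f=0.340111 → w ← 0.161190 + 0.29·0.340111 = 0.259822
t=1.980000, w=0.259822: f=0.548225 → w ← 0.259822 + 0.29·0.548225 = 0.418807
w(2.27) ≈ 0.4188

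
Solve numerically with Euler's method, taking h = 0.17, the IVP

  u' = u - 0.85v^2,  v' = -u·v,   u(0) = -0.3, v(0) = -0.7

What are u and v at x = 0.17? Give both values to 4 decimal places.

-0.4218, -0.7357

Euler on (u,v): u_{n+1} = u_n + h·u', v_{n+1} = v_n + h·v'.
0.000000: (-0.300000, -0.700000); f=(-0.716500, -0.210000) → (-0.421805, -0.735700)
(u(0.17), v(0.17)) ≈ (-0.4218, -0.7357)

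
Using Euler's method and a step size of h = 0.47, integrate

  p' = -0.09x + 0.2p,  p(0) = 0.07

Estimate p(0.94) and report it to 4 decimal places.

Euler: p_{n+1} = p_n + h·f(x_n, p_n).
x=0.000000, p=0.070000: f=0.014000 → p ← 0.070000 + 0.47·0.014000 = 0.076580
x=0.470000, p=0.076580: f=-0.026984 → p ← 0.076580 + 0.47·(-0.026984) = 0.063898
p(0.94) ≈ 0.0639

0.0639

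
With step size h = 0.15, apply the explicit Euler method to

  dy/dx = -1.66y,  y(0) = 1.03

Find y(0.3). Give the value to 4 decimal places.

Euler: y_{n+1} = y_n + h·f(x_n, y_n).
x=0.000000, y=1.030000: f=-1.709800 → y ← 1.030000 + 0.15·(-1.709800) = 0.773530
x=0.150000, y=0.773530: f=-1.284060 → y ← 0.773530 + 0.15·(-1.284060) = 0.580921
y(0.3) ≈ 0.5809

0.5809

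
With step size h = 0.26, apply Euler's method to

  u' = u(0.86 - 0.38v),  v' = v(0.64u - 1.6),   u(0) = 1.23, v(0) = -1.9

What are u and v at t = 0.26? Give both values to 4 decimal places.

Euler on (u,v): u_{n+1} = u_n + h·u', v_{n+1} = v_n + h·v'.
0.000000: (1.230000, -1.900000); f=(1.945860, 1.544320) → (1.735924, -1.498477)
(u(0.26), v(0.26)) ≈ (1.7359, -1.4985)

1.7359, -1.4985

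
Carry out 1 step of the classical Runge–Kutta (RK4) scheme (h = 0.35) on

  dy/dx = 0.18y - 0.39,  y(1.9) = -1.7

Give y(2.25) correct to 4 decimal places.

RK4: k1 = f(x_n, y_n); k2 = f(x_n + h/2, y_n + (h/2)·k1); k3 = f(x_n + h/2, y_n + (h/2)·k2); k4 = f(x_n + h, y_n + h·k3); y_{n+1} = y_n + (h/6)·(k1 + 2k2 + 2k3 + k4).
x=1.900000, y=-1.700000:
  k1 = f(1.900000, -1.700000) = -0.696000
  k2 = f(2.075000, -1.821800) = -0.717924
  k3 = f(2.075000, -1.825637) = -0.718615
  k4 = f(2.250000, -1.951515) = -0.741273
  y ← -1.700000 + (0.35/6)·(k1 + 2k2 + 2k3 + k4) = -1.951437
y(2.25) ≈ -1.9514

-1.9514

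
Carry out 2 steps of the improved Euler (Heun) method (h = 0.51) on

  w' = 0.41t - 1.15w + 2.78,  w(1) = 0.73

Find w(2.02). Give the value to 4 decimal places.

2.2332

Heun: k1 = f(t_n, w_n); k2 = f(t_n + h, w_n + h·k1); w_{n+1} = w_n + (h/2)·(k1 + k2).
t=1.000000, w=0.730000:
  k1 = f(1.000000, 0.730000) = 2.350500
  k2 = f(1.510000, 1.928755) = 1.181032
  w ← 0.730000 + (0.51/2)·(2.350500 + 1.181032) = 1.630541
t=1.510000, w=1.630541:
  k1 = f(1.510000, 1.630541) = 1.523978
  k2 = f(2.020000, 2.407770) = 0.839265
  w ← 1.630541 + (0.51/2)·(1.523978 + 0.839265) = 2.233168
w(2.02) ≈ 2.2332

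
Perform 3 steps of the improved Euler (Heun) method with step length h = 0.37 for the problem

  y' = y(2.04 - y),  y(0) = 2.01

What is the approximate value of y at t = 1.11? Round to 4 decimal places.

2.0355

Heun: k1 = f(t_n, y_n); k2 = f(t_n + h, y_n + h·k1); y_{n+1} = y_n + (h/2)·(k1 + k2).
t=0.000000, y=2.010000:
  k1 = f(0.000000, 2.010000) = 0.060300
  k2 = f(0.370000, 2.032311) = 0.015626
  y ← 2.010000 + (0.37/2)·(0.060300 + 0.015626) = 2.024046
t=0.370000, y=2.024046:
  k1 = f(0.370000, 2.024046) = 0.032291
  k2 = f(0.740000, 2.035994) = 0.008156
  y ← 2.024046 + (0.37/2)·(0.032291 + 0.008156) = 2.031529
t=0.740000, y=2.031529:
  k1 = f(0.740000, 2.031529) = 0.017209
  k2 = f(1.110000, 2.037896) = 0.004287
  y ← 2.031529 + (0.37/2)·(0.017209 + 0.004287) = 2.035506
y(1.11) ≈ 2.0355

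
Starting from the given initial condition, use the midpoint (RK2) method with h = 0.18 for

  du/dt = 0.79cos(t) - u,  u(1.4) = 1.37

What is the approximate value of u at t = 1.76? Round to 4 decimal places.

Midpoint: k1 = f(t_n, u_n); k2 = f(t_n + h/2, u_n + (h/2)·k1); u_{n+1} = u_n + h·k2.
t=1.400000, u=1.370000:
  k1 = f(1.400000, 1.370000) = -1.235726
  k2 = f(1.490000, 1.258785) = -1.195025
  u ← 1.370000 + 0.18·(-1.195025) = 1.154896
t=1.580000, u=1.154896:
  k1 = f(1.580000, 1.154896) = -1.162166
  k2 = f(1.670000, 1.050301) = -1.128543
  u ← 1.154896 + 0.18·(-1.128543) = 0.951758
u(1.76) ≈ 0.9518

0.9518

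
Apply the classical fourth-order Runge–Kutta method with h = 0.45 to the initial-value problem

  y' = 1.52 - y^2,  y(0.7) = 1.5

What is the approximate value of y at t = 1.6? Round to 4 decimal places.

RK4: k1 = f(t_n, y_n); k2 = f(t_n + h/2, y_n + (h/2)·k1); k3 = f(t_n + h/2, y_n + (h/2)·k2); k4 = f(t_n + h, y_n + h·k3); y_{n+1} = y_n + (h/6)·(k1 + 2k2 + 2k3 + k4).
t=0.700000, y=1.500000:
  k1 = f(0.700000, 1.500000) = -0.730000
  k2 = f(0.925000, 1.335750) = -0.264228
  k3 = f(0.925000, 1.440549) = -0.555181
  k4 = f(1.150000, 1.250169) = -0.042922
  y ← 1.500000 + (0.45/6)·(k1 + 2k2 + 2k3 + k4) = 1.319120
t=1.150000, y=1.319120:
  k1 = f(1.150000, 1.319120) = -0.220076
  k2 = f(1.375000, 1.269602) = -0.091890
  k3 = f(1.375000, 1.298444) = -0.165958
  k4 = f(1.600000, 1.244439) = -0.028628
  y ← 1.319120 + (0.45/6)·(k1 + 2k2 + 2k3 + k4) = 1.261790
y(1.6) ≈ 1.2618

1.2618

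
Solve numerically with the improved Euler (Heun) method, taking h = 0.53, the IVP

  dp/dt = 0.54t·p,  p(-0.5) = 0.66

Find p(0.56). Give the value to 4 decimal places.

Heun: k1 = f(t_n, p_n); k2 = f(t_n + h, p_n + h·k1); p_{n+1} = p_n + (h/2)·(k1 + k2).
t=-0.500000, p=0.660000:
  k1 = f(-0.500000, 0.660000) = -0.178200
  k2 = f(0.030000, 0.565554) = 0.009162
  p ← 0.660000 + (0.53/2)·(-0.178200 + 0.009162) = 0.615205
t=0.030000, p=0.615205:
  k1 = f(0.030000, 0.615205) = 0.009966
  k2 = f(0.560000, 0.620487) = 0.187635
  p ← 0.615205 + (0.53/2)·(0.009966 + 0.187635) = 0.667569
p(0.56) ≈ 0.6676

0.6676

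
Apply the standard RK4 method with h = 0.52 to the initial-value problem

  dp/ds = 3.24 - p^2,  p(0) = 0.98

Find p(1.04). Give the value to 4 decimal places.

1.7370

RK4: k1 = f(s_n, p_n); k2 = f(s_n + h/2, p_n + (h/2)·k1); k3 = f(s_n + h/2, p_n + (h/2)·k2); k4 = f(s_n + h, p_n + h·k3); p_{n+1} = p_n + (h/6)·(k1 + 2k2 + 2k3 + k4).
s=0.000000, p=0.980000:
  k1 = f(0.000000, 0.980000) = 2.279600
  k2 = f(0.260000, 1.572696) = 0.766627
  k3 = f(0.260000, 1.179323) = 1.849197
  k4 = f(0.520000, 1.941582) = -0.529742
  p ← 0.980000 + (0.52/6)·(k1 + 2k2 + 2k3 + k4) = 1.585064
s=0.520000, p=1.585064:
  k1 = f(0.520000, 1.585064) = 0.727573
  k2 = f(0.780000, 1.774233) = 0.092098
  k3 = f(0.780000, 1.609009) = 0.651089
  k4 = f(1.040000, 1.923630) = -0.460352
  p ← 1.585064 + (0.52/6)·(k1 + 2k2 + 2k3 + k4) = 1.737042
p(1.04) ≈ 1.7370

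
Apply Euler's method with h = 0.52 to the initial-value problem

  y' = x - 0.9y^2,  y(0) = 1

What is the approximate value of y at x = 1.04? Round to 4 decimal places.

0.6699

Euler: y_{n+1} = y_n + h·f(x_n, y_n).
x=0.000000, y=1.000000: f=-0.900000 → y ← 1.000000 + 0.52·(-0.900000) = 0.532000
x=0.520000, y=0.532000: f=0.265278 → y ← 0.532000 + 0.52·0.265278 = 0.669945
y(1.04) ≈ 0.6699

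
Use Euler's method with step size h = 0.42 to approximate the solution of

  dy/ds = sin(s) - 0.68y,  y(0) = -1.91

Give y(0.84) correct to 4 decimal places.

-0.8035

Euler: y_{n+1} = y_n + h·f(s_n, y_n).
s=0.000000, y=-1.910000: f=1.298800 → y ← -1.910000 + 0.42·1.298800 = -1.364504
s=0.420000, y=-1.364504: f=1.335623 → y ← -1.364504 + 0.42·1.335623 = -0.803542
y(0.84) ≈ -0.8035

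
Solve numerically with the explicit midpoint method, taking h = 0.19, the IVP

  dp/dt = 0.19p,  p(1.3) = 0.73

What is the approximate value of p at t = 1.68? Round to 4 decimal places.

0.7846

Midpoint: k1 = f(t_n, p_n); k2 = f(t_n + h/2, p_n + (h/2)·k1); p_{n+1} = p_n + h·k2.
t=1.300000, p=0.730000:
  k1 = f(1.300000, 0.730000) = 0.138700
  k2 = f(1.395000, 0.743177) = 0.141204
  p ← 0.730000 + 0.19·0.141204 = 0.756829
t=1.490000, p=0.756829:
  k1 = f(1.490000, 0.756829) = 0.143797
  k2 = f(1.585000, 0.770489) = 0.146393
  p ← 0.756829 + 0.19·0.146393 = 0.784643
p(1.68) ≈ 0.7846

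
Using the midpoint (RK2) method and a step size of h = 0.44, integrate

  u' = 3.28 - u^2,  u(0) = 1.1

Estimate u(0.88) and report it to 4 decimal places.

Midpoint: k1 = f(t_n, u_n); k2 = f(t_n + h/2, u_n + (h/2)·k1); u_{n+1} = u_n + h·k2.
t=0.000000, u=1.100000:
  k1 = f(0.000000, 1.100000) = 2.070000
  k2 = f(0.220000, 1.555400) = 0.860731
  u ← 1.100000 + 0.44·0.860731 = 1.478722
t=0.440000, u=1.478722:
  k1 = f(0.440000, 1.478722) = 1.093383
  k2 = f(0.660000, 1.719266) = 0.324125
  u ← 1.478722 + 0.44·0.324125 = 1.621337
u(0.88) ≈ 1.6213

1.6213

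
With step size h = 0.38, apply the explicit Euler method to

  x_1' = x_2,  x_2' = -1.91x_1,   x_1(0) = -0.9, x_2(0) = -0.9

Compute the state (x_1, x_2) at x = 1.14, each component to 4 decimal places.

Euler on (x_1,x_2): x_1_{n+1} = x_1_n + h·x_1', x_2_{n+1} = x_2_n + h·x_2'.
0.000000: (-0.900000, -0.900000); f=(-0.900000, 1.719000) → (-1.242000, -0.246780)
0.380000: (-1.242000, -0.246780); f=(-0.246780, 2.372220) → (-1.335776, 0.654664)
0.760000: (-1.335776, 0.654664); f=(0.654664, 2.551333) → (-1.087004, 1.624170)
(x_1(1.14), x_2(1.14)) ≈ (-1.0870, 1.6242)

-1.0870, 1.6242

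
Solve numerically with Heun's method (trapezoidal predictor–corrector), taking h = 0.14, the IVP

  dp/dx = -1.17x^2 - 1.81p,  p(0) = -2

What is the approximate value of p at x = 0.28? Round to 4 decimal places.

Heun: k1 = f(x_n, p_n); k2 = f(x_n + h, p_n + h·k1); p_{n+1} = p_n + (h/2)·(k1 + k2).
x=0.000000, p=-2.000000:
  k1 = f(0.000000, -2.000000) = 3.620000
  k2 = f(0.140000, -1.493200) = 2.679760
  p ← -2.000000 + (0.14/2)·(3.620000 + 2.679760) = -1.559017
x=0.140000, p=-1.559017:
  k1 = f(0.140000, -1.559017) = 2.798888
  k2 = f(0.280000, -1.167172) = 2.020854
  p ← -1.559017 + (0.14/2)·(2.798888 + 2.020854) = -1.221635
p(0.28) ≈ -1.2216

-1.2216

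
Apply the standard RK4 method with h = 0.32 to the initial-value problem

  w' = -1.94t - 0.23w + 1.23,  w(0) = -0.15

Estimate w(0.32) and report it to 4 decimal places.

RK4: k1 = f(t_n, w_n); k2 = f(t_n + h/2, w_n + (h/2)·k1); k3 = f(t_n + h/2, w_n + (h/2)·k2); k4 = f(t_n + h, w_n + h·k3); w_{n+1} = w_n + (h/6)·(k1 + 2k2 + 2k3 + k4).
t=0.000000, w=-0.150000:
  k1 = f(0.000000, -0.150000) = 1.264500
  k2 = f(0.160000, 0.052320) = 0.907566
  k3 = f(0.160000, -0.004789) = 0.920702
  k4 = f(0.320000, 0.144624) = 0.575936
  w ← -0.150000 + (0.32/6)·(k1 + 2k2 + 2k3 + k4) = 0.143172
w(0.32) ≈ 0.1432

0.1432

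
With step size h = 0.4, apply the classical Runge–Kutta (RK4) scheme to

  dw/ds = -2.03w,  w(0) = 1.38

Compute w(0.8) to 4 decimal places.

RK4: k1 = f(s_n, w_n); k2 = f(s_n + h/2, w_n + (h/2)·k1); k3 = f(s_n + h/2, w_n + (h/2)·k2); k4 = f(s_n + h, w_n + h·k3); w_{n+1} = w_n + (h/6)·(k1 + 2k2 + 2k3 + k4).
s=0.000000, w=1.380000:
  k1 = f(0.000000, 1.380000) = -2.801400
  k2 = f(0.200000, 0.819720) = -1.664032
  k3 = f(0.200000, 1.047194) = -2.125803
  k4 = f(0.400000, 0.529679) = -1.075248
  w ← 1.380000 + (0.4/6)·(k1 + 2k2 + 2k3 + k4) = 0.616246
s=0.400000, w=0.616246:
  k1 = f(0.400000, 0.616246) = -1.250978
  k2 = f(0.600000, 0.366050) = -0.743081
  k3 = f(0.600000, 0.467629) = -0.949287
  k4 = f(0.800000, 0.236531) = -0.480157
  w ← 0.616246 + (0.4/6)·(k1 + 2k2 + 2k3 + k4) = 0.275187
w(0.8) ≈ 0.2752

0.2752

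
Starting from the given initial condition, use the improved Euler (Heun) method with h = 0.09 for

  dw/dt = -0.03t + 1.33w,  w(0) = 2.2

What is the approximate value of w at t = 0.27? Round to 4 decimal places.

3.1468

Heun: k1 = f(t_n, w_n); k2 = f(t_n + h, w_n + h·k1); w_{n+1} = w_n + (h/2)·(k1 + k2).
t=0.000000, w=2.200000:
  k1 = f(0.000000, 2.200000) = 2.926000
  k2 = f(0.090000, 2.463340) = 3.273542
  w ← 2.200000 + (0.09/2)·(2.926000 + 3.273542) = 2.478979
t=0.090000, w=2.478979:
  k1 = f(0.090000, 2.478979) = 3.294343
  k2 = f(0.180000, 2.775470) = 3.685975
  w ← 2.478979 + (0.09/2)·(3.294343 + 3.685975) = 2.793094
t=0.180000, w=2.793094:
  k1 = f(0.180000, 2.793094) = 3.709415
  k2 = f(0.270000, 3.126941) = 4.150732
  w ← 2.793094 + (0.09/2)·(3.709415 + 4.150732) = 3.146800
w(0.27) ≈ 3.1468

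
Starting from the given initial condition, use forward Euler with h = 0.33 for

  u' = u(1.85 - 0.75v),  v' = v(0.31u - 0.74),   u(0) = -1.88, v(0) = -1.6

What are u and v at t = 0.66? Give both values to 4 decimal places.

Euler on (u,v): u_{n+1} = u_n + h·u', v_{n+1} = v_n + h·v'.
0.000000: (-1.880000, -1.600000); f=(-5.734000, 2.116480) → (-3.772220, -0.901562)
0.330000: (-3.772220, -0.901562); f=(-9.529274, 1.721431) → (-6.916880, -0.333489)
(u(0.66), v(0.66)) ≈ (-6.9169, -0.3335)

-6.9169, -0.3335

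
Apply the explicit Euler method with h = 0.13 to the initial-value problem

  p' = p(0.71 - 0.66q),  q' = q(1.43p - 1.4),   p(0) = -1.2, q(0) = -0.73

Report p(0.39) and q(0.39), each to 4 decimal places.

-1.7427, -0.1282

Euler on (p,q): p_{n+1} = p_n + h·p', q_{n+1} = q_n + h·q'.
0.000000: (-1.200000, -0.730000); f=(-1.430160, 2.274680) → (-1.385921, -0.434292)
0.130000: (-1.385921, -0.434292); f=(-1.381254, 1.468716) → (-1.565484, -0.243358)
0.260000: (-1.565484, -0.243358); f=(-1.362936, 0.885494) → (-1.742665, -0.128244)
(p(0.39), q(0.39)) ≈ (-1.7427, -0.1282)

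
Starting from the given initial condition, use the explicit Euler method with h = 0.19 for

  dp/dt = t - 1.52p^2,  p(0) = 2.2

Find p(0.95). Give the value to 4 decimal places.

0.6440

Euler: p_{n+1} = p_n + h·f(t_n, p_n).
t=0.000000, p=2.200000: f=-7.356800 → p ← 2.200000 + 0.19·(-7.356800) = 0.802208
t=0.190000, p=0.802208: f=-0.788177 → p ← 0.802208 + 0.19·(-0.788177) = 0.652454
t=0.380000, p=0.652454: f=-0.267059 → p ← 0.652454 + 0.19·(-0.267059) = 0.601713
t=0.570000, p=0.601713: f=0.019671 → p ← 0.601713 + 0.19·0.019671 = 0.605451
t=0.760000, p=0.605451: f=0.202813 → p ← 0.605451 + 0.19·0.202813 = 0.643985
p(0.95) ≈ 0.6440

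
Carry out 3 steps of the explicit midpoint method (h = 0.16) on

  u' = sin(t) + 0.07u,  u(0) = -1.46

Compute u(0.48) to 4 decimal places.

-1.3956

Midpoint: k1 = f(t_n, u_n); k2 = f(t_n + h/2, u_n + (h/2)·k1); u_{n+1} = u_n + h·k2.
t=0.000000, u=-1.460000:
  k1 = f(0.000000, -1.460000) = -0.102200
  k2 = f(0.080000, -1.468176) = -0.022858
  u ← -1.460000 + 0.16·(-0.022858) = -1.463657
t=0.160000, u=-1.463657:
  k1 = f(0.160000, -1.463657) = 0.056862
  k2 = f(0.240000, -1.459108) = 0.135565
  u ← -1.463657 + 0.16·0.135565 = -1.441967
t=0.320000, u=-1.441967:
  k1 = f(0.320000, -1.441967) = 0.213629
  k2 = f(0.400000, -1.424877) = 0.289677
  u ← -1.441967 + 0.16·0.289677 = -1.395618
u(0.48) ≈ -1.3956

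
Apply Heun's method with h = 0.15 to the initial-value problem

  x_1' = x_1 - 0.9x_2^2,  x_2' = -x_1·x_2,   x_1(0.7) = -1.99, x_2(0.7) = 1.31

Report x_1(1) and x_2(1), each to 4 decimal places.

-3.7632, 2.8555

Heun on (x_1,x_2): k1 = f(x_n, state_n); k2 = f(x_n + h, state_n + h·k1); state_{n+1} = state_n + (h/2)·(k1 + k2).
0.700000: (-1.990000, 1.310000)
  k1 = (-3.534490, 2.606900)
  predictor → (-2.520173, 1.701035)
  k2 = (-5.124342, 4.286903)
  → (-2.639412, 1.827035)
0.850000: (-2.639412, 1.827035)
  k1 = (-5.643664, 4.822299)
  predictor → (-3.485962, 2.550380)
  k2 = (-9.339957, 8.890528)
  → (-3.763184, 2.855497)
(x_1(1), x_2(1)) ≈ (-3.7632, 2.8555)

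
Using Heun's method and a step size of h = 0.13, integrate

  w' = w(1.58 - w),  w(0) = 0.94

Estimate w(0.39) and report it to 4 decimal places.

1.1548

Heun: k1 = f(t_n, w_n); k2 = f(t_n + h, w_n + h·k1); w_{n+1} = w_n + (h/2)·(k1 + k2).
t=0.000000, w=0.940000:
  k1 = f(0.000000, 0.940000) = 0.601600
  k2 = f(0.130000, 1.018208) = 0.572021
  w ← 0.940000 + (0.13/2)·(0.601600 + 0.572021) = 1.016285
t=0.130000, w=1.016285:
  k1 = f(0.130000, 1.016285) = 0.572895
  k2 = f(0.260000, 1.090762) = 0.533642
  w ← 1.016285 + (0.13/2)·(0.572895 + 0.533642) = 1.088210
t=0.260000, w=1.088210:
  k1 = f(0.260000, 1.088210) = 0.535171
  k2 = f(0.390000, 1.157782) = 0.488836
  w ← 1.088210 + (0.13/2)·(0.535171 + 0.488836) = 1.154771
w(0.39) ≈ 1.1548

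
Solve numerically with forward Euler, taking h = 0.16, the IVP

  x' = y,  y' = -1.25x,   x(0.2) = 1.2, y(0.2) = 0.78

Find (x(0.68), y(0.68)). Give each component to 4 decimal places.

Euler on (x,y): x_{n+1} = x_n + h·x', y_{n+1} = y_n + h·y'.
0.200000: (1.200000, 0.780000); f=(0.780000, -1.500000) → (1.324800, 0.540000)
0.360000: (1.324800, 0.540000); f=(0.540000, -1.656000) → (1.411200, 0.275040)
0.520000: (1.411200, 0.275040); f=(0.275040, -1.764000) → (1.455206, -0.007200)
(x(0.68), y(0.68)) ≈ (1.4552, -0.0072)

1.4552, -0.0072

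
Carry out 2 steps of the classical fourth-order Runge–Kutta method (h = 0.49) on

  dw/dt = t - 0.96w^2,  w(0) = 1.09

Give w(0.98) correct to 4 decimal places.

RK4: k1 = f(t_n, w_n); k2 = f(t_n + h/2, w_n + (h/2)·k1); k3 = f(t_n + h/2, w_n + (h/2)·k2); k4 = f(t_n + h, w_n + h·k3); w_{n+1} = w_n + (h/6)·(k1 + 2k2 + 2k3 + k4).
t=0.000000, w=1.090000:
  k1 = f(0.000000, 1.090000) = -1.140576
  k2 = f(0.245000, 0.810559) = -0.385725
  k3 = f(0.245000, 0.995497) = -0.706374
  k4 = f(0.490000, 0.743877) = -0.041218
  w ← 1.090000 + (0.49/6)·(k1 + 2k2 + 2k3 + k4) = 0.815111
t=0.490000, w=0.815111:
  k1 = f(0.490000, 0.815111) = -0.147829
  k2 = f(0.735000, 0.778892) = 0.152594
  k3 = f(0.735000, 0.852496) = 0.037321
  k4 = f(0.980000, 0.833398) = 0.313230
  w ← 0.815111 + (0.49/6)·(k1 + 2k2 + 2k3 + k4) = 0.859638
w(0.98) ≈ 0.8596

0.8596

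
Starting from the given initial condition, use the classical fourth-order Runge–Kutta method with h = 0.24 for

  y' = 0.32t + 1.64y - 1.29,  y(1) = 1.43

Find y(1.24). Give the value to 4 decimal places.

RK4: k1 = f(t_n, y_n); k2 = f(t_n + h/2, y_n + (h/2)·k1); k3 = f(t_n + h/2, y_n + (h/2)·k2); k4 = f(t_n + h, y_n + h·k3); y_{n+1} = y_n + (h/6)·(k1 + 2k2 + 2k3 + k4).
t=1.000000, y=1.430000:
  k1 = f(1.000000, 1.430000) = 1.375200
  k2 = f(1.120000, 1.595024) = 1.684239
  k3 = f(1.120000, 1.632109) = 1.745058
  k4 = f(1.240000, 1.848814) = 2.138855
  y ← 1.430000 + (0.24/6)·(k1 + 2k2 + 2k3 + k4) = 1.844906
y(1.24) ≈ 1.8449

1.8449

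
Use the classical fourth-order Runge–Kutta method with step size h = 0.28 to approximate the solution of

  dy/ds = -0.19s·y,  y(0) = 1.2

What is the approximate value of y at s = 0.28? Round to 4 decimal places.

1.1911

RK4: k1 = f(s_n, y_n); k2 = f(s_n + h/2, y_n + (h/2)·k1); k3 = f(s_n + h/2, y_n + (h/2)·k2); k4 = f(s_n + h, y_n + h·k3); y_{n+1} = y_n + (h/6)·(k1 + 2k2 + 2k3 + k4).
s=0.000000, y=1.200000:
  k1 = f(0.000000, 1.200000) = 0.000000
  k2 = f(0.140000, 1.200000) = -0.031920
  k3 = f(0.140000, 1.195531) = -0.031801
  k4 = f(0.280000, 1.191096) = -0.063366
  y ← 1.200000 + (0.28/6)·(k1 + 2k2 + 2k3 + k4) = 1.191096
y(0.28) ≈ 1.1911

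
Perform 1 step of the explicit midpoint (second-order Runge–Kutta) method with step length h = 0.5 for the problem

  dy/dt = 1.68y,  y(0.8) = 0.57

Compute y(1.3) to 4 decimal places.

Midpoint: k1 = f(t_n, y_n); k2 = f(t_n + h/2, y_n + (h/2)·k1); y_{n+1} = y_n + h·k2.
t=0.800000, y=0.570000:
  k1 = f(0.800000, 0.570000) = 0.957600
  k2 = f(1.050000, 0.809400) = 1.359792
  y ← 0.570000 + 0.5·1.359792 = 1.249896
y(1.3) ≈ 1.2499

1.2499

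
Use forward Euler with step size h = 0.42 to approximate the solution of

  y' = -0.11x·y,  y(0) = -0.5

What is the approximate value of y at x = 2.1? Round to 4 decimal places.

Euler: y_{n+1} = y_n + h·f(x_n, y_n).
x=0.000000, y=-0.500000: f=0.000000 → y ← -0.500000 + 0.42·0.000000 = -0.500000
x=0.420000, y=-0.500000: f=0.023100 → y ← -0.500000 + 0.42·0.023100 = -0.490298
x=0.840000, y=-0.490298: f=0.045304 → y ← -0.490298 + 0.42·0.045304 = -0.471271
x=1.260000, y=-0.471271: f=0.065318 → y ← -0.471271 + 0.42·0.065318 = -0.443837
x=1.680000, y=-0.443837: f=0.082021 → y ← -0.443837 + 0.42·0.082021 = -0.409388
y(2.1) ≈ -0.4094

-0.4094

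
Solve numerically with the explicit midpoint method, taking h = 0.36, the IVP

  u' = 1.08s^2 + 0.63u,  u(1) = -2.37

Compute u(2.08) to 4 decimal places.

Midpoint: k1 = f(s_n, u_n); k2 = f(s_n + h/2, u_n + (h/2)·k1); u_{n+1} = u_n + h·k2.
s=1.000000, u=-2.370000:
  k1 = f(1.000000, -2.370000) = -0.413100
  k2 = f(1.180000, -2.444358) = -0.036154
  u ← -2.370000 + 0.36·(-0.036154) = -2.383015
s=1.360000, u=-2.383015:
  k1 = f(1.360000, -2.383015) = 0.496268
  k2 = f(1.540000, -2.293687) = 1.116305
  u ← -2.383015 + 0.36·1.116305 = -1.981145
s=1.720000, u=-1.981145:
  k1 = f(1.720000, -1.981145) = 1.946950
  k2 = f(1.900000, -1.630694) = 2.871463
  u ← -1.981145 + 0.36·2.871463 = -0.947419
u(2.08) ≈ -0.9474

-0.9474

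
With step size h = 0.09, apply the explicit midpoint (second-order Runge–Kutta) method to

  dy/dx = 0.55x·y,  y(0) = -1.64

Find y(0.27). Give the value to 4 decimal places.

-1.6732

Midpoint: k1 = f(x_n, y_n); k2 = f(x_n + h/2, y_n + (h/2)·k1); y_{n+1} = y_n + h·k2.
x=0.000000, y=-1.640000:
  k1 = f(0.000000, -1.640000) = 0.000000
  k2 = f(0.045000, -1.640000) = -0.040590
  y ← -1.640000 + 0.09·(-0.040590) = -1.643653
x=0.090000, y=-1.643653:
  k1 = f(0.090000, -1.643653) = -0.081361
  k2 = f(0.135000, -1.647314) = -0.122313
  y ← -1.643653 + 0.09·(-0.122313) = -1.654661
x=0.180000, y=-1.654661:
  k1 = f(0.180000, -1.654661) = -0.163811
  k2 = f(0.225000, -1.662033) = -0.205677
  y ← -1.654661 + 0.09·(-0.205677) = -1.673172
y(0.27) ≈ -1.6732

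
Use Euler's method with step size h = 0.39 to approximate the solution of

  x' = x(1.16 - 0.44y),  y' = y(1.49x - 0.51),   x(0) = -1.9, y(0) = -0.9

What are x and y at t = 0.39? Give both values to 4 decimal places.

Euler on (x,y): x_{n+1} = x_n + h·x', y_{n+1} = y_n + h·y'.
0.000000: (-1.900000, -0.900000); f=(-2.956400, 3.006900) → (-3.052996, 0.272691)
(x(0.39), y(0.39)) ≈ (-3.0530, 0.2727)

-3.0530, 0.2727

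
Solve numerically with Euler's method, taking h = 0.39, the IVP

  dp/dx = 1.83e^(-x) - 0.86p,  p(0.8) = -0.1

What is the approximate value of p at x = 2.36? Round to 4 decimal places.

Euler: p_{n+1} = p_n + h·f(x_n, p_n).
x=0.800000, p=-0.100000: f=0.908272 → p ← -0.100000 + 0.39·0.908272 = 0.254226
x=1.190000, p=0.254226: f=0.338090 → p ← 0.254226 + 0.39·0.338090 = 0.386081
x=1.580000, p=0.386081: f=0.044904 → p ← 0.386081 + 0.39·0.044904 = 0.403594
x=1.970000, p=0.403594: f=-0.091885 → p ← 0.403594 + 0.39·(-0.091885) = 0.367759
p(2.36) ≈ 0.3678

0.3678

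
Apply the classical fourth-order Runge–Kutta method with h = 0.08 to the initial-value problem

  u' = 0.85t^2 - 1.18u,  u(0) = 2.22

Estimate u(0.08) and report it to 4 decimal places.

2.0202

RK4: k1 = f(t_n, u_n); k2 = f(t_n + h/2, u_n + (h/2)·k1); k3 = f(t_n + h/2, u_n + (h/2)·k2); k4 = f(t_n + h, u_n + h·k3); u_{n+1} = u_n + (h/6)·(k1 + 2k2 + 2k3 + k4).
t=0.000000, u=2.220000:
  k1 = f(0.000000, 2.220000) = -2.619600
  k2 = f(0.040000, 2.115216) = -2.494595
  k3 = f(0.040000, 2.120216) = -2.500495
  k4 = f(0.080000, 2.019960) = -2.378113
  u ← 2.220000 + (0.08/6)·(k1 + 2k2 + 2k3 + k4) = 2.020161
u(0.08) ≈ 2.0202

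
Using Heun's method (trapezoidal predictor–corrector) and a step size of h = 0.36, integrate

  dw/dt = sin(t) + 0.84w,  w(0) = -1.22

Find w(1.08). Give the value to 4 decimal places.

Heun: k1 = f(t_n, w_n); k2 = f(t_n + h, w_n + h·k1); w_{n+1} = w_n + (h/2)·(k1 + k2).
t=0.000000, w=-1.220000:
  k1 = f(0.000000, -1.220000) = -1.024800
  k2 = f(0.360000, -1.588928) = -0.982425
  w ← -1.220000 + (0.36/2)·(-1.024800 + (-0.982425)) = -1.581301
t=0.360000, w=-1.581301:
  k1 = f(0.360000, -1.581301) = -0.976018
  k2 = f(0.720000, -1.932667) = -0.964056
  w ← -1.581301 + (0.36/2)·(-0.976018 + (-0.964056)) = -1.930514
t=0.720000, w=-1.930514:
  k1 = f(0.720000, -1.930514) = -0.962247
  k2 = f(1.080000, -2.276923) = -1.030657
  w ← -1.930514 + (0.36/2)·(-0.962247 + (-1.030657)) = -2.289237
w(1.08) ≈ -2.2892

-2.2892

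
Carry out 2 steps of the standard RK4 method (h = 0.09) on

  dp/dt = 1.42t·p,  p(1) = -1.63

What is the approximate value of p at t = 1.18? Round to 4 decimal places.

-2.1537

RK4: k1 = f(t_n, p_n); k2 = f(t_n + h/2, p_n + (h/2)·k1); k3 = f(t_n + h/2, p_n + (h/2)·k2); k4 = f(t_n + h, p_n + h·k3); p_{n+1} = p_n + (h/6)·(k1 + 2k2 + 2k3 + k4).
t=1.000000, p=-1.630000:
  k1 = f(1.000000, -1.630000) = -2.314600
  k2 = f(1.045000, -1.734157) = -2.573316
  k3 = f(1.045000, -1.745799) = -2.590591
  k4 = f(1.090000, -1.863153) = -2.883789
  p ← -1.630000 + (0.09/6)·(k1 + 2k2 + 2k3 + k4) = -1.862893
t=1.090000, p=-1.862893:
  k1 = f(1.090000, -1.862893) = -2.883386
  k2 = f(1.135000, -1.992645) = -3.211547
  k3 = f(1.135000, -2.007413) = -3.235347
  k4 = f(1.180000, -2.154074) = -3.609367
  p ← -1.862893 + (0.09/6)·(k1 + 2k2 + 2k3 + k4) = -2.153691
p(1.18) ≈ -2.1537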